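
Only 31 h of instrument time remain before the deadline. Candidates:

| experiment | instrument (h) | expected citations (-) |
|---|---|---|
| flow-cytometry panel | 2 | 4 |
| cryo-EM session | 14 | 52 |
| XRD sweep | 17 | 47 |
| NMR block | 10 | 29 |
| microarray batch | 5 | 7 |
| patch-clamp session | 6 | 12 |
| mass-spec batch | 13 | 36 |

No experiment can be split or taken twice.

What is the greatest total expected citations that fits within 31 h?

99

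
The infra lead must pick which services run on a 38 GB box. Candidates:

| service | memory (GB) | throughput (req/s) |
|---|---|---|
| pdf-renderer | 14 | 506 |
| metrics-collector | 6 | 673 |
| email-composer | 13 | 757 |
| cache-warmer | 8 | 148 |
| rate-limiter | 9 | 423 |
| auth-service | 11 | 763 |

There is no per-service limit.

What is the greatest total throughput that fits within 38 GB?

The ratio ordering already packs tightly: 6×metrics-collector, 36 GB, 4038.
Every other selection either busts 38 GB or fails to beat 4038.

4038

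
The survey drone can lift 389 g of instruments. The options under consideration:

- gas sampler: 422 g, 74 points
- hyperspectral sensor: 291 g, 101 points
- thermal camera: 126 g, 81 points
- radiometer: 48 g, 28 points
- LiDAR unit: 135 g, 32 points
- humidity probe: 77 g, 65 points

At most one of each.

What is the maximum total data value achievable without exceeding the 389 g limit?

Thermal camera + radiometer + LiDAR unit + humidity probe uses 386 of the 389 g and totals 206.
The closest alternative, thermal camera + LiDAR unit + humidity probe, reaches only 178.

206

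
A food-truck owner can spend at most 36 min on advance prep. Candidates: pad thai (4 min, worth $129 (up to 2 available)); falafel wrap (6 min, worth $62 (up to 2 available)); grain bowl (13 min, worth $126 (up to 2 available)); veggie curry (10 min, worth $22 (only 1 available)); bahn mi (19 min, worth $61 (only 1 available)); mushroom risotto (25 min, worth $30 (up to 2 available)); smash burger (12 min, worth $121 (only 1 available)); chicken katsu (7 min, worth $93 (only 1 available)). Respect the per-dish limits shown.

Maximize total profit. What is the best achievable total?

539

A density-first pass picks 2×pad thai + 2×falafel wrap + chicken katsu — 475 at 27 min.
The 6 min tied up in falafel wrap is better spent on grain bowl — total rises to 539 (34 min).
Nothing else within 36 min beats 539.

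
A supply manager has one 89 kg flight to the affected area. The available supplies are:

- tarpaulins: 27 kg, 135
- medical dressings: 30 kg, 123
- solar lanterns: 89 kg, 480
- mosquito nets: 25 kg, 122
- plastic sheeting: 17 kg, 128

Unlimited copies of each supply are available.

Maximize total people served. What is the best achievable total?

640

5×plastic sheeting uses 85 of the 89 kg and totals 640.
The spare 4 kg is too small for any remaining supply, and no exchange beats 640.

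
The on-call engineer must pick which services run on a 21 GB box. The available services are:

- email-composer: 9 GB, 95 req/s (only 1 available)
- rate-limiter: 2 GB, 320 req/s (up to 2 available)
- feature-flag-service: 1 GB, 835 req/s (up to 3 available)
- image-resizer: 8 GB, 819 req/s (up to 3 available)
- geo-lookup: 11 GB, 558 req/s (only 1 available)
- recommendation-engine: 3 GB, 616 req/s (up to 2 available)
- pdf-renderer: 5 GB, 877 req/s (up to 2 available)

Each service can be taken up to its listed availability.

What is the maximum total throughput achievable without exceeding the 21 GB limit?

The ratio ordering already packs tightly: rate-limiter + 3×feature-flag-service + 2×recommendation-engine + 2×pdf-renderer, 21 GB, 5811.
That's the maximum — no swap from here does better than 5811.

5811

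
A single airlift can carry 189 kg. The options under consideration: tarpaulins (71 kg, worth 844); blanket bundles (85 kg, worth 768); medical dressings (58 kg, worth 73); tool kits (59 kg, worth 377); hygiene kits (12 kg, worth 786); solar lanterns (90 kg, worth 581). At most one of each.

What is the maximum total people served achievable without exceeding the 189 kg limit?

2398

Ranking by ratio (people served/kg): hygiene kits 65.50, tarpaulins 11.89, blanket bundles 9.04, solar lanterns 6.46.
The ratio ordering already packs tightly: tarpaulins + blanket bundles + hygiene kits, 168 kg, 2398.
No other feasible combination exceeds 2398.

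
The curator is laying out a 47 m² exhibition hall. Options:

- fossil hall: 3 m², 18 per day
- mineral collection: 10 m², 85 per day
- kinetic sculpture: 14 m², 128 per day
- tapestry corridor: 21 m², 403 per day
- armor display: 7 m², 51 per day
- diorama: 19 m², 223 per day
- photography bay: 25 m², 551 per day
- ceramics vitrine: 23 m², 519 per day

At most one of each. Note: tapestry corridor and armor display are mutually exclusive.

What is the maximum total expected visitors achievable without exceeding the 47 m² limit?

954

Density check — ceramics vitrine 22.57, photography bay 22.04, tapestry corridor 19.19 are the best per m².
Taking the top-ratio exhibits first gives fossil hall + tapestry corridor + ceramics vitrine for 940 (47 m²).
Dropping fossil hall and ceramics vitrine frees 26 m²; slotting in photography bay (25 m²) lifts the total to 954 at 46 m².
Runner-up fossil hall + tapestry corridor + ceramics vitrine tops out at 940.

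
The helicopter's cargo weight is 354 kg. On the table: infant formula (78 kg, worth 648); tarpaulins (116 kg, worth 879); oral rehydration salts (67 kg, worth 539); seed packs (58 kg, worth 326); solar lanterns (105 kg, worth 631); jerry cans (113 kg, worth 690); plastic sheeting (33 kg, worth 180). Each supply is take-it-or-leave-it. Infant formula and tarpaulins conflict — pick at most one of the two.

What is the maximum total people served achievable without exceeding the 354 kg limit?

2434

Best packing: tarpaulins + oral rehydration salts + seed packs + jerry cans — 354 kg, 2434 total.
Every other selection either busts 354 kg or breaks a pairing rule or fails to beat 2434.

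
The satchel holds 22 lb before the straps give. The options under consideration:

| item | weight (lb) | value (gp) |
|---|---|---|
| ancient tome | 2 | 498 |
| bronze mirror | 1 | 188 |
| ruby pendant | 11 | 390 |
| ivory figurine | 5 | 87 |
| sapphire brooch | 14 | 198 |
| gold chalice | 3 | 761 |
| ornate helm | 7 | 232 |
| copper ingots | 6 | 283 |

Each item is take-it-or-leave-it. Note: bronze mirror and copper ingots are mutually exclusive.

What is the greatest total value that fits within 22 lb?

1932

Ranking by ratio (value/lb): gold chalice 253.67, ancient tome 249.00, bronze mirror 188.00, copper ingots 47.17.
Best packing: ancient tome + ruby pendant + gold chalice + copper ingots — 22 lb, 1932 total.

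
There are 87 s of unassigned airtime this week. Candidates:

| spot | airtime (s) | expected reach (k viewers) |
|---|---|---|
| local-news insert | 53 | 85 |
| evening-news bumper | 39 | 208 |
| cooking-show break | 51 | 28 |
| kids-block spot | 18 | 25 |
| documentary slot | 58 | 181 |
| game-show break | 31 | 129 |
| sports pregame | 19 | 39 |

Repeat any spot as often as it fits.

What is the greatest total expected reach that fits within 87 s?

416

2×evening-news bumper uses 78 of the 87 s and totals 416.
That's the maximum — no swap from here does better than 416.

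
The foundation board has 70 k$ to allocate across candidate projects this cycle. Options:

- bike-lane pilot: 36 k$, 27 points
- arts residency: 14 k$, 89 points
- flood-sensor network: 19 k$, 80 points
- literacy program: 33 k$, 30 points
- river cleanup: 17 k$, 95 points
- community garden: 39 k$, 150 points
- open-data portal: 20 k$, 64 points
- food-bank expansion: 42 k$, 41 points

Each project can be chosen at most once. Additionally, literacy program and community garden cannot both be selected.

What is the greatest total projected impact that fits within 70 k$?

334

Greedy by ratio would take arts residency + flood-sensor network + river cleanup + open-data portal: 70 k$ used, total 328.
Replace flood-sensor network and open-data portal with community garden: the trade gains 6 net, giving 334 at 70 k$.
No other feasible combination exceeds 334.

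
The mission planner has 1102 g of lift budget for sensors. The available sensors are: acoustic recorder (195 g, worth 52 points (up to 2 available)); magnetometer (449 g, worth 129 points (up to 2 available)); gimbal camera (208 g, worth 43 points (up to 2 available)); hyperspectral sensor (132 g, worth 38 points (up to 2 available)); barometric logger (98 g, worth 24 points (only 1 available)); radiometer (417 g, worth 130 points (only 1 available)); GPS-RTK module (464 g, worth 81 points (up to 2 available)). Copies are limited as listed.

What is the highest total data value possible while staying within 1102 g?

321

By data value per g: radiometer 0.31, hyperspectral sensor 0.29, magnetometer 0.29, acoustic recorder 0.27 lead.
The ratio heuristic lands on 2×acoustic recorder + 2×hyperspectral sensor + radiometer (310) but leaves 31 g idle.
The 522 g tied up in 2×acoustic recorder and hyperspectral sensor is better spent on magnetometer + barometric logger — total rises to 321 (1096 g).
That's the maximum — no swap from here does better than 321.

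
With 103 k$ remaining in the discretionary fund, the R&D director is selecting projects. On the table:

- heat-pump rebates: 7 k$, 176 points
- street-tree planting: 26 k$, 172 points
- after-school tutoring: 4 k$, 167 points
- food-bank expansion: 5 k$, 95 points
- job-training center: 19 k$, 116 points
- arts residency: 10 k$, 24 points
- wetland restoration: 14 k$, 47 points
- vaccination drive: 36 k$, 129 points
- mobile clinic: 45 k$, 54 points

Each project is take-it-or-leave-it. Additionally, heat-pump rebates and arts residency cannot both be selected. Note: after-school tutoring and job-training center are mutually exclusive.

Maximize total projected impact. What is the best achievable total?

Heat-pump rebates + street-tree planting + after-school tutoring + food-bank expansion + wetland restoration + vaccination drive uses 92 of the 103 k$ and totals 786.
Next best is heat-pump rebates + street-tree planting + after-school tutoring + food-bank expansion + vaccination drive at 739 (78 k$) — short by 47.

786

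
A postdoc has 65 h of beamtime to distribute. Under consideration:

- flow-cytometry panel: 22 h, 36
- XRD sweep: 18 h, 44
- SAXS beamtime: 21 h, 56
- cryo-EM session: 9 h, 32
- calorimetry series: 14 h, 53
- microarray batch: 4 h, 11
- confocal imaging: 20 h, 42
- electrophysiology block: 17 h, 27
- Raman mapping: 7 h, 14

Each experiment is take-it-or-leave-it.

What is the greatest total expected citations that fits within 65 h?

Density check — calorimetry series 3.79, cryo-EM session 3.56, microarray batch 2.75, SAXS beamtime 2.67 are the best per h.
Taking the top-ratio experiments first gives SAXS beamtime + cryo-EM session + calorimetry series + microarray batch + Raman mapping for 166 (55 h).
Dropping microarray batch and Raman mapping frees 11 h; slotting in XRD sweep (18 h) lifts the total to 185 at 62 h.
Every other selection either busts 65 h or fails to beat 185.

185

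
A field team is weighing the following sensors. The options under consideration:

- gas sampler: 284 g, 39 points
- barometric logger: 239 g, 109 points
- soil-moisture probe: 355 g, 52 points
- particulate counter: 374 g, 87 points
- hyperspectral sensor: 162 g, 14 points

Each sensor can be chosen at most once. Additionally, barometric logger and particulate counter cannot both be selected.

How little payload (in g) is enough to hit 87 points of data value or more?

Need the lightest bundle worth ≥ 87.
barometric logger: 109 data value at 239 g.
Any bundle with less than 239 g falls short of 87.

239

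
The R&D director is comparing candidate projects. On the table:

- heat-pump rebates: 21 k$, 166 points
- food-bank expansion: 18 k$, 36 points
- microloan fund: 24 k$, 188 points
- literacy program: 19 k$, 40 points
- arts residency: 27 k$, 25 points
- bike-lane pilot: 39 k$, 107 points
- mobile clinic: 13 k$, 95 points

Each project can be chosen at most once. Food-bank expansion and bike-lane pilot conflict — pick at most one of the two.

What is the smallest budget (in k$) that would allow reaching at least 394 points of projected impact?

Look for the lowest-budget combination reaching 394.
heat-pump rebates + microloan fund + mobile clinic reaches 449 using 58 k$.
No combination under 58 k$ hits 394.

58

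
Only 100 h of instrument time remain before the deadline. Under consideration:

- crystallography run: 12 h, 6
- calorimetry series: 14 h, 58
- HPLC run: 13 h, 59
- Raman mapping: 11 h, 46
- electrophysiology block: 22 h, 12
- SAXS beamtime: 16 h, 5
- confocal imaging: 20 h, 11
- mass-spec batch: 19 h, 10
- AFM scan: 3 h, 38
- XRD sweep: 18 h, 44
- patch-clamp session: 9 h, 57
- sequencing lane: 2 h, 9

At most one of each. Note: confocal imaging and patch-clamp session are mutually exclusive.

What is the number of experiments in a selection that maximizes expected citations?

The maximum expected citations within 100 h is 323.
calorimetry series + HPLC run + Raman mapping + electrophysiology block + AFM scan + XRD sweep + patch-clamp session + sequencing lane hits 323 at 92 h.
Any selection reaching 323 contains exactly 8 experiments.

8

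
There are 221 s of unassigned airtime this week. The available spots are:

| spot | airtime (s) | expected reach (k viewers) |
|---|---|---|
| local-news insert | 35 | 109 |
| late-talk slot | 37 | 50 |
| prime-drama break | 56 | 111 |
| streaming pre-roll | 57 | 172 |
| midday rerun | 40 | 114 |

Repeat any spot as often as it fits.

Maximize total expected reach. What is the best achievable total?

671

Filling by ratio: 6×local-news insert for 654, with 11 s left unused.
Dropping 3×local-news insert frees 105 s; slotting in 2×streaming pre-roll (114 s) lifts the total to 671 at 219 s.
Every other selection either busts 221 s or fails to beat 671.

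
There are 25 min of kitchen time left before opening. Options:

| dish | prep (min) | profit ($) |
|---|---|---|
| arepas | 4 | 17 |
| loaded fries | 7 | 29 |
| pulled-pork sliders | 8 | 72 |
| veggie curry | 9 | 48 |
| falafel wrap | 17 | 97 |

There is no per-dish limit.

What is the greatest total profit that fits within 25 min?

216

The ratio ordering already packs tightly: 3×pulled-pork sliders, 24 min, 216.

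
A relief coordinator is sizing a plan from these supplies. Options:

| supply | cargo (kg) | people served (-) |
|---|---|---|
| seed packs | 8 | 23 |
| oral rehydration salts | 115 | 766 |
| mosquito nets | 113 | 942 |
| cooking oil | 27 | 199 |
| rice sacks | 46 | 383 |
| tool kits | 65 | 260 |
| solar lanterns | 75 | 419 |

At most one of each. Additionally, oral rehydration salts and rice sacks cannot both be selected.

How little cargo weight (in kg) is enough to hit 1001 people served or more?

140

Need the lightest bundle worth ≥ 1001.
Taking mosquito nets + cooking oil gives 1141 (≥ 1001) for 140 kg.
Below 140 kg the best achievable stays under 1001.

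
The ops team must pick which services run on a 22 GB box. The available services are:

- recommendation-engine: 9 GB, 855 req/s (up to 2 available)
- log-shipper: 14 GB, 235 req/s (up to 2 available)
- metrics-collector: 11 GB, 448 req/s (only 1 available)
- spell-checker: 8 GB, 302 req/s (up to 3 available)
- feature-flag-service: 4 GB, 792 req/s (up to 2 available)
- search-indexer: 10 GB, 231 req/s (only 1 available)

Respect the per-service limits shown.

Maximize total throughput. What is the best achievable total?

2502

By throughput per GB: feature-flag-service 198.00, recommendation-engine 95.00, metrics-collector 40.73 lead.
Filling by ratio: recommendation-engine + 2×feature-flag-service for 2439, with 5 GB left unused.
Replace feature-flag-service with recommendation-engine: the trade gains 63 net, giving 2502 at 22 GB.
Every other selection either busts 22 GB or exceeds an availability limit or fails to beat 2502.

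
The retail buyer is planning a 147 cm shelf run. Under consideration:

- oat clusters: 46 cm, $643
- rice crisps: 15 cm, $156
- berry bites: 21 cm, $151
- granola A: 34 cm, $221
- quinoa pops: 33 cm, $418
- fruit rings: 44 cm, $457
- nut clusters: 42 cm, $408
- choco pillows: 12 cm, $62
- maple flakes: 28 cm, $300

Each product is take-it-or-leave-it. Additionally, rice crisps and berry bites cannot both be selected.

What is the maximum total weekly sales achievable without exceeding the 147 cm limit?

1674

Oat clusters + rice crisps + quinoa pops + fruit rings uses 138 of the 147 cm and totals 1674.
The closest alternative, oat clusters + berry bites + quinoa pops + fruit rings, reaches only 1669.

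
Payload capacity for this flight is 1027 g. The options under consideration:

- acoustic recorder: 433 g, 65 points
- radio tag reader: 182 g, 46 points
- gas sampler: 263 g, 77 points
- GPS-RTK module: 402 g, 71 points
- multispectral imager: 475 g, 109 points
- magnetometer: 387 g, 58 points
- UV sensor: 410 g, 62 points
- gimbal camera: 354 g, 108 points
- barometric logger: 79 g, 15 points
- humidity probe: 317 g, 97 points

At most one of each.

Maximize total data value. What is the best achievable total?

The ratio ordering already packs tightly: gas sampler + gimbal camera + barometric logger + humidity probe, 1013 g, 297.

297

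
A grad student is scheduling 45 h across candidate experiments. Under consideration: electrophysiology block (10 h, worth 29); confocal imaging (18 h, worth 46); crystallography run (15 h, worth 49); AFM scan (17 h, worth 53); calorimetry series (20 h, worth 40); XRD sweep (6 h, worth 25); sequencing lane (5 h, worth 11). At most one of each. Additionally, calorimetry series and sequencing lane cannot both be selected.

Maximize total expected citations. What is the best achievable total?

Crystallography run + AFM scan + XRD sweep + sequencing lane uses 43 of the 45 h and totals 138.
No other feasible combination exceeds 138.

138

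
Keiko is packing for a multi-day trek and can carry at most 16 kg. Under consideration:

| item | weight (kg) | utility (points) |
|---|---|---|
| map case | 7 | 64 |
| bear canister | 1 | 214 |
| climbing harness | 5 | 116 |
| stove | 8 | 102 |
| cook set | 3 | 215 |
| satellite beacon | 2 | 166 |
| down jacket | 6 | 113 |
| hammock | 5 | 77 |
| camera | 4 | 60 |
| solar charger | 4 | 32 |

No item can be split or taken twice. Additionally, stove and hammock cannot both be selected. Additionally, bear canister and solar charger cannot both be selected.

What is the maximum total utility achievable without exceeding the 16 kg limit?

788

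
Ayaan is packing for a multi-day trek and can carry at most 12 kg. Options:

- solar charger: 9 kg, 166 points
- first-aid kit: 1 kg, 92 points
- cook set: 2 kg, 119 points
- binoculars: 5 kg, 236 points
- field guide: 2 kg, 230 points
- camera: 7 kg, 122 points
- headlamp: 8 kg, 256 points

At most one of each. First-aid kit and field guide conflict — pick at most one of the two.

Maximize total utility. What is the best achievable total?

Best packing: cook set + field guide + headlamp — 12 kg, 605 total.
No other feasible combination exceeds 605.

605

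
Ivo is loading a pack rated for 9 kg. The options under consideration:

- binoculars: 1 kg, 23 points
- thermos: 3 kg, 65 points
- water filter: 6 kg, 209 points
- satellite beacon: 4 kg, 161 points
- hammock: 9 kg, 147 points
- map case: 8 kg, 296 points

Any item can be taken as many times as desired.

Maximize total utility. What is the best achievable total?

Ranking by ratio (utility/kg): satellite beacon 40.25, map case 37.00, water filter 34.83.
Best packing: binoculars + 2×satellite beacon — 9 kg, 345 total.

345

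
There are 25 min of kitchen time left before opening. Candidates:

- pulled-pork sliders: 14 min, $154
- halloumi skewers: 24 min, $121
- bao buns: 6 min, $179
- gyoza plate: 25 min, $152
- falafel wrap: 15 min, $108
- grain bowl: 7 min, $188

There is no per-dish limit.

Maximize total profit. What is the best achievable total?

725

Taking the top-ratio dishes first gives 4×bao buns for 716 (24 min).
Dropping bao buns frees 6 min; slotting in grain bowl (7 min) lifts the total to 725 at 25 min.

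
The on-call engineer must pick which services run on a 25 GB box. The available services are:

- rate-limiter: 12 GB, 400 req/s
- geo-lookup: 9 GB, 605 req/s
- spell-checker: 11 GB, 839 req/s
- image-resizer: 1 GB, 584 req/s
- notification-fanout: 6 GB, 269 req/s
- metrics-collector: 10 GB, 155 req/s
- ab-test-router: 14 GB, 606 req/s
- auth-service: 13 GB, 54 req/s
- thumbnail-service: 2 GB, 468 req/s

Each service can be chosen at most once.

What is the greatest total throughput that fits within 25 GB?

2496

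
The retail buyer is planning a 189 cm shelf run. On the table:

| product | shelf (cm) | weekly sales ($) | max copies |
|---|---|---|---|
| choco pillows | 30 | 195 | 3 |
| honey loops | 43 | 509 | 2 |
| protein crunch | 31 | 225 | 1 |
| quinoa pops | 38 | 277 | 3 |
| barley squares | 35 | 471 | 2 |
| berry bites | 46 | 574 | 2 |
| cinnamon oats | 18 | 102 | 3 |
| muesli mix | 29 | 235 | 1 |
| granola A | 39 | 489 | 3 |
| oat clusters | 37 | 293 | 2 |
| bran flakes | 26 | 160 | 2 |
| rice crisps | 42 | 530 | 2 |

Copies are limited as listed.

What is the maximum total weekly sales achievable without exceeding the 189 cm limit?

The ratio heuristic lands on 2×barley squares + muesli mix + 2×rice crisps (2237) but leaves 6 cm idle.
Replace muesli mix and 2×rice crisps with 3×granola A: the trade gains 172 net, giving 2409 at 187 cm.
Nothing else within 189 cm beats 2409.

2409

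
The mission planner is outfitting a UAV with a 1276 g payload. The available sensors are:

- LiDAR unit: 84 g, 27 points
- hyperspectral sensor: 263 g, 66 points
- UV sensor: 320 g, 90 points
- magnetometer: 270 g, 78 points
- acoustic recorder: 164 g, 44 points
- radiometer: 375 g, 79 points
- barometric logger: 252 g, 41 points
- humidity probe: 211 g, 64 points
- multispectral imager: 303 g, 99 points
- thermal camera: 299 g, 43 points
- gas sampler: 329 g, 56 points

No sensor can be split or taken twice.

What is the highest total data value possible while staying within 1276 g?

A density-first pass picks LiDAR unit + UV sensor + magnetometer + humidity probe + multispectral imager — 358 at 1188 g.
The 84 g tied up in LiDAR unit is better spent on acoustic recorder — total rises to 375 (1268 g).
An exhaustive check of the 2048 subsets confirms 375.

375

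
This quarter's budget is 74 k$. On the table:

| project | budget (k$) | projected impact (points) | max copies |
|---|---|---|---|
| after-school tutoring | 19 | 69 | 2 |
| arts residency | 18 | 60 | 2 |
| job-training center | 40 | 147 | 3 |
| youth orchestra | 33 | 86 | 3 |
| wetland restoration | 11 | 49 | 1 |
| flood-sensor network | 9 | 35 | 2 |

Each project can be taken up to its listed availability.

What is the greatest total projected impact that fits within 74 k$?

268

Density check — wetland restoration 4.45, flood-sensor network 3.89, job-training center 3.67, after-school tutoring 3.63 are the best per k$.
Taking the top-ratio projects first gives job-training center + wetland restoration + 2×flood-sensor network for 266 (69 k$).
The 51 k$ tied up in job-training center and wetland restoration is better spent on 2×after-school tutoring + arts residency — total rises to 268 (74 k$).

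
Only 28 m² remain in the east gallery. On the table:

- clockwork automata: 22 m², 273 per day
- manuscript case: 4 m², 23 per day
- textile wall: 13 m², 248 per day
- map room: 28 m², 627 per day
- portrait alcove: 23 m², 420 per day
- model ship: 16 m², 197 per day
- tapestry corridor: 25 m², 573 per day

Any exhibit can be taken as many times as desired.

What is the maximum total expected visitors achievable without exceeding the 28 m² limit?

The ratio heuristic lands on tapestry corridor (573) but leaves 3 m² idle.
Dropping tapestry corridor frees 25 m²; slotting in map room (28 m²) lifts the total to 627 at 28 m².
That's the maximum — no swap from here does better than 627.

627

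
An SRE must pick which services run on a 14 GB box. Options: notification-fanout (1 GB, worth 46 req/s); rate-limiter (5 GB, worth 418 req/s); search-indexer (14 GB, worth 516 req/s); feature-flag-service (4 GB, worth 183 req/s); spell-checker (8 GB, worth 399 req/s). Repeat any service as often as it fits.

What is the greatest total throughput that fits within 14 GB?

4×notification-fanout + 2×rate-limiter uses 14 of the 14 GB and totals 1020.
No other feasible combination exceeds 1020.

1020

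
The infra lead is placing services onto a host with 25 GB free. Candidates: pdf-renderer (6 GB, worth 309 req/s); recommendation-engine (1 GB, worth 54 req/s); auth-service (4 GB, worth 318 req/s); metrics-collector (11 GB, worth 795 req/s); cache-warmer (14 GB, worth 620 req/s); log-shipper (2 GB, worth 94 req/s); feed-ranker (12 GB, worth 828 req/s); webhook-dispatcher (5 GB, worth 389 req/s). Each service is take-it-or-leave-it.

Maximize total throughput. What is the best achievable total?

1717

Density check — auth-service 79.50, webhook-dispatcher 77.80, metrics-collector 72.27 are the best per GB.
Greedy by ratio would take recommendation-engine + auth-service + metrics-collector + log-shipper + webhook-dispatcher: 23 GB used, total 1650.
The 10 GB tied up in recommendation-engine and auth-service and webhook-dispatcher is better spent on feed-ranker — total rises to 1717 (25 GB).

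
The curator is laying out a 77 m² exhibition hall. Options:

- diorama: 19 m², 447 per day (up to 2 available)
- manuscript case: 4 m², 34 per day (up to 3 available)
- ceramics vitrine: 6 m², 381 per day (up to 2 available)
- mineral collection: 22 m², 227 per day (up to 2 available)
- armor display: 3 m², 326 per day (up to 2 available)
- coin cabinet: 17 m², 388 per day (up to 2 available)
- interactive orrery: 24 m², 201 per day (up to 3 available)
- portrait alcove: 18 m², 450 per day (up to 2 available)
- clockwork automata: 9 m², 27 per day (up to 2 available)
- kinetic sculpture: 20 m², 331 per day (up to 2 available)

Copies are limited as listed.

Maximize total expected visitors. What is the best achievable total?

2795

Density check — armor display 108.67, ceramics vitrine 63.50, portrait alcove 25.00 are the best per m².
Taking diorama + manuscript case + 2×ceramics vitrine + 2×armor display + 2×portrait alcove: 77 m² used, 2795 in expected visitors.
No other feasible combination exceeds 2795.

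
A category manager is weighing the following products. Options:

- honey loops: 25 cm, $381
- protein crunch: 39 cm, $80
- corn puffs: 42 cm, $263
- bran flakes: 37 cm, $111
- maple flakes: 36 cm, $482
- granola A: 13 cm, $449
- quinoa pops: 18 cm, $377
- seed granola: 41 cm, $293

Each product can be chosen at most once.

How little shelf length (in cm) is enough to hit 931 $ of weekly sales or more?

49

Minimise cm subject to total weekly sales ≥ 931.
maple flakes + granola A reaches 931 using 49 cm.
No combination under 49 cm hits 931.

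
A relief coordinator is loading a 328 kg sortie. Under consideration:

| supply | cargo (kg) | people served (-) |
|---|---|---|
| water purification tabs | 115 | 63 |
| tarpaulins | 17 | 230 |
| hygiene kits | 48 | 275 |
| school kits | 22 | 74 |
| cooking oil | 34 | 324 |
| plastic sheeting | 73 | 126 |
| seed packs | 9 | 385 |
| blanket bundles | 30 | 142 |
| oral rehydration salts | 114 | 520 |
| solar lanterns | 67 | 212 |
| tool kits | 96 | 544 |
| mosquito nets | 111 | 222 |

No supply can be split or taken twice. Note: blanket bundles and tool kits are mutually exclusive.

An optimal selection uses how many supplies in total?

6

The maximum people served within 328 kg is 2278.
tarpaulins + hygiene kits + cooking oil + seed packs + oral rehydration salts + tool kits hits 2278 at 318 kg.
All optima have 6 supplies.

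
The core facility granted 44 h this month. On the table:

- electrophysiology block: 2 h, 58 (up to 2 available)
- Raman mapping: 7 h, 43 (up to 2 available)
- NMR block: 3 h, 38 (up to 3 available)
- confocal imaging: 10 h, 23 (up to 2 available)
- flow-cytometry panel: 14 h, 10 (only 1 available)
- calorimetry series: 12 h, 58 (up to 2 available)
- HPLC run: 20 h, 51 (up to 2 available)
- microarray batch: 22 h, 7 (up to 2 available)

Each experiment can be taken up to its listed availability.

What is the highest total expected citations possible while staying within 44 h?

The ratio heuristic lands on 2×electrophysiology block + 2×Raman mapping + 3×NMR block + calorimetry series (374) but leaves 5 h idle.
The 7 h tied up in Raman mapping is better spent on calorimetry series — total rises to 389 (44 h).
Nothing else within 44 h beats 389.

389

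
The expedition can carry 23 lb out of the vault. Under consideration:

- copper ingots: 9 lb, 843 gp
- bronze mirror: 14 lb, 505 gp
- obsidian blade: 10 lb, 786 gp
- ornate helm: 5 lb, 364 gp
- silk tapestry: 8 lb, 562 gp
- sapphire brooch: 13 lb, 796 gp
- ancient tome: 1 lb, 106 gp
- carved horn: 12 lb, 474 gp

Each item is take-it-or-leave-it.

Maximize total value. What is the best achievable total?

1875

By value per lb: ancient tome 106.00, copper ingots 93.67, obsidian blade 78.60 lead.
Greedy by ratio would take copper ingots + obsidian blade + ancient tome: 20 lb used, total 1735.
The 10 lb tied up in obsidian blade is better spent on ornate helm + silk tapestry — total rises to 1875 (23 lb).
The closest alternative, copper ingots + ornate helm + silk tapestry, reaches only 1769.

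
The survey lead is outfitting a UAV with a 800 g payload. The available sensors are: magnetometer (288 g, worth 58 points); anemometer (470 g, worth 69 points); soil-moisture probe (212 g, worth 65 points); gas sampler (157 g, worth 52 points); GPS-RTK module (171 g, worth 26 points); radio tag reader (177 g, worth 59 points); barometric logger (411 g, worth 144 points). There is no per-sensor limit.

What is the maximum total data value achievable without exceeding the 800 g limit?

Density check — barometric logger 0.35, radio tag reader 0.33, gas sampler 0.33, soil-moisture probe 0.31 are the best per g.
Taking the top-ratio sensors first gives 2×radio tag reader + barometric logger for 262 (765 g).
Dropping radio tag reader frees 177 g; slotting in soil-moisture probe (212 g) lifts the total to 268 at 800 g.

268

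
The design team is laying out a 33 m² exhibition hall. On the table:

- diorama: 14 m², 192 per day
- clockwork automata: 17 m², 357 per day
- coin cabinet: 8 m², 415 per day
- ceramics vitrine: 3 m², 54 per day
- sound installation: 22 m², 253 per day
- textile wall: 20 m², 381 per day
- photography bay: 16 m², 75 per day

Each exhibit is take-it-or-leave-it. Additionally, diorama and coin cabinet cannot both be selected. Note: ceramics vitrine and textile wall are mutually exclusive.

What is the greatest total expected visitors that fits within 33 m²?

826

Ranking by ratio (expected visitors/m²): coin cabinet 51.88, clockwork automata 21.00, textile wall 19.05.
The ratio ordering already packs tightly: clockwork automata + coin cabinet + ceramics vitrine, 28 m², 826.
The closest alternative, coin cabinet + textile wall, reaches only 796.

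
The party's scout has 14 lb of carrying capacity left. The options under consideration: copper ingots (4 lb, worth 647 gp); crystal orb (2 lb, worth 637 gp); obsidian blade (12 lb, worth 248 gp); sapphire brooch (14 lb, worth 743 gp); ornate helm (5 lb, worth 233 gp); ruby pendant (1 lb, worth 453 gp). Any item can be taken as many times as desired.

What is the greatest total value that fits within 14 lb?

By value per lb: ruby pendant 453.00, crystal orb 318.50, copper ingots 161.75, sapphire brooch 53.07 lead.
Best packing: 14×ruby pendant — 14 lb, 6342 total.

6342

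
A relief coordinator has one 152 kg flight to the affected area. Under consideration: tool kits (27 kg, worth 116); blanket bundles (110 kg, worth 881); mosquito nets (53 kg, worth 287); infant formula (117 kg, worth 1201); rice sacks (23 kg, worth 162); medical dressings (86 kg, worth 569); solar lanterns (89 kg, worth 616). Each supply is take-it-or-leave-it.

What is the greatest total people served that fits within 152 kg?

1363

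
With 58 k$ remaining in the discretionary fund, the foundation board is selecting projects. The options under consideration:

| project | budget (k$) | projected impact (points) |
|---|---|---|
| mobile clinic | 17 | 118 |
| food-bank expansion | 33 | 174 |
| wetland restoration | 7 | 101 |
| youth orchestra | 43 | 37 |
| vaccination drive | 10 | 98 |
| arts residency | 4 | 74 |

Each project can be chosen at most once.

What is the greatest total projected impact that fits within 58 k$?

447

Filling by ratio: mobile clinic + wetland restoration + vaccination drive + arts residency for 391, with 20 k$ left unused.
Dropping mobile clinic frees 17 k$; slotting in food-bank expansion (33 k$) lifts the total to 447 at 54 k$.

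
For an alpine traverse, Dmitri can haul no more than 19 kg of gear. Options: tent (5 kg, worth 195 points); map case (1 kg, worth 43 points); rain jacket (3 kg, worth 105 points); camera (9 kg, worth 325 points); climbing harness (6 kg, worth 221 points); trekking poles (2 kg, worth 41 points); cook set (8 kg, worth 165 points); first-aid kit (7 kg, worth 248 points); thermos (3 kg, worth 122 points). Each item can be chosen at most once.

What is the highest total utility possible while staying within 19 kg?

Density check — map case 43.00, thermos 40.67, tent 39.00, climbing harness 36.83 are the best per kg.
Filling by ratio: tent + map case + rain jacket + climbing harness + thermos for 686, with 1 kg left unused.
Dropping climbing harness frees 6 kg; slotting in first-aid kit (7 kg) lifts the total to 713 at 19 kg.

713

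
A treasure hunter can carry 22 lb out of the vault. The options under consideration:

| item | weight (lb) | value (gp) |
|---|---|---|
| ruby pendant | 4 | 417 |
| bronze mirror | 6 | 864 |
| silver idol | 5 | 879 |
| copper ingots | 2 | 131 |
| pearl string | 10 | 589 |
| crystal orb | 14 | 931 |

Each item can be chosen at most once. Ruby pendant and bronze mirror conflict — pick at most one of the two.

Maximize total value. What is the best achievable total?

2332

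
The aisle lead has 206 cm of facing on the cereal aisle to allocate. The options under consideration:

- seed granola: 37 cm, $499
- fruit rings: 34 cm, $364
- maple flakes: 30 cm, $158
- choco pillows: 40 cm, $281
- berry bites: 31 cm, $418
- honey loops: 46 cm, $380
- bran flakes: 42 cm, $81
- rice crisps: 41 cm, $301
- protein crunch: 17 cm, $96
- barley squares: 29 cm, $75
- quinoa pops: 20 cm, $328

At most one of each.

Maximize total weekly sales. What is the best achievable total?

Filling by ratio: seed granola + fruit rings + berry bites + honey loops + protein crunch + quinoa pops for 2085, with 21 cm left unused.
Replace honey loops and protein crunch with choco pillows + rice crisps: the trade gains 106 net, giving 2191 at 203 cm.

2191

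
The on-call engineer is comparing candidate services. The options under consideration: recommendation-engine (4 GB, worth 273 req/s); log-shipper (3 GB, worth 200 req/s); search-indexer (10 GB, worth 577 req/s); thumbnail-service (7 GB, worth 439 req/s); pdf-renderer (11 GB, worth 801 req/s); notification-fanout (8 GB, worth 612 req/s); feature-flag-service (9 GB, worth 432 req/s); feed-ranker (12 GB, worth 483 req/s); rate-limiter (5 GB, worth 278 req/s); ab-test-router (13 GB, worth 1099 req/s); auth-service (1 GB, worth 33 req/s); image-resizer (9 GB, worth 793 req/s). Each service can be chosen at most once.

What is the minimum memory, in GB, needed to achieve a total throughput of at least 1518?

Minimise GB subject to total throughput ≥ 1518.
Taking recommendation-engine + log-shipper + ab-test-router gives 1572 (≥ 1518) for 20 GB.
Below 20 GB the best achievable stays under 1518.

20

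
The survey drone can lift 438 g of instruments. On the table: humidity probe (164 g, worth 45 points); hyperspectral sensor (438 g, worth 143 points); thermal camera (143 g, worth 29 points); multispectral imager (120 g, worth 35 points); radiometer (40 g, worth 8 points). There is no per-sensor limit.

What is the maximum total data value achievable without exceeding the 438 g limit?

Best packing: hyperspectral sensor — 438 g, 143 total.

143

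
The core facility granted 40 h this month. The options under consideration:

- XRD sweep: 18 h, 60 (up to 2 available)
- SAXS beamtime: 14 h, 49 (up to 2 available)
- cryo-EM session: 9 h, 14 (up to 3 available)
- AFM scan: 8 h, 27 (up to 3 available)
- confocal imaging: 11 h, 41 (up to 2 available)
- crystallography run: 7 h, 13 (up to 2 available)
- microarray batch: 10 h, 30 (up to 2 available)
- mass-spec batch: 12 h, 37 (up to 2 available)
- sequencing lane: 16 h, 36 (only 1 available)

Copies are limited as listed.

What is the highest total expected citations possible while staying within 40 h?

142

A density-first pass picks SAXS beamtime + 2×confocal imaging — 131 at 36 h.
Dropping SAXS beamtime frees 14 h; slotting in XRD sweep (18 h) lifts the total to 142 at 40 h.
No other feasible combination exceeds 142.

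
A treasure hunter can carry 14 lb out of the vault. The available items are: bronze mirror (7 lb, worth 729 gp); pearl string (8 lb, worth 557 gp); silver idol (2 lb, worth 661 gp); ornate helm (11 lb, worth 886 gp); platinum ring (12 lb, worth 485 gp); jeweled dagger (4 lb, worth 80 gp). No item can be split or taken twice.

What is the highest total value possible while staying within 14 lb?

Density check — silver idol 330.50, bronze mirror 104.14, ornate helm 80.55 are the best per lb.
Greedy by ratio would take bronze mirror + silver idol + jeweled dagger: 13 lb used, total 1470.
Dropping bronze mirror and jeweled dagger frees 11 lb; slotting in ornate helm (11 lb) lifts the total to 1547 at 13 lb.
An exhaustive check of the 64 subsets confirms 1547.

1547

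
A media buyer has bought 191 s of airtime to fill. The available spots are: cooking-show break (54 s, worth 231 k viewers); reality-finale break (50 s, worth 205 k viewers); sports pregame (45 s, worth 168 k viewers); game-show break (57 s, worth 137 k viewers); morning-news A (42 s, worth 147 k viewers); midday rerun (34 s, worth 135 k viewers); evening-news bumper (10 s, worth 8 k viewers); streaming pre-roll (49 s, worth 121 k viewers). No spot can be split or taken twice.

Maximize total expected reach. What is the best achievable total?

751

Density check — cooking-show break 4.28, reality-finale break 4.10, midday rerun 3.97, sports pregame 3.73 are the best per s.
Greedy by ratio would take cooking-show break + reality-finale break + sports pregame + midday rerun: 183 s used, total 739.
Replace midday rerun with morning-news A: the trade gains 12 net, giving 751 at 191 s.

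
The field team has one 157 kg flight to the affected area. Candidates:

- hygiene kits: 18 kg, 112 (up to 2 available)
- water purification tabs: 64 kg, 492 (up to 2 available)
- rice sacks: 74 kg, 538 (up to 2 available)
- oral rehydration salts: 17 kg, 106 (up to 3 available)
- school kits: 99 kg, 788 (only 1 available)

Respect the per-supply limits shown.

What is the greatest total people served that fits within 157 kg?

1142

Greedy by ratio would take 3×oral rehydration salts + school kits: 150 kg used, total 1106.
A better packing is hygiene kits + water purification tabs + rice sacks: 156 kg, total 1142.
No other feasible combination exceeds 1142.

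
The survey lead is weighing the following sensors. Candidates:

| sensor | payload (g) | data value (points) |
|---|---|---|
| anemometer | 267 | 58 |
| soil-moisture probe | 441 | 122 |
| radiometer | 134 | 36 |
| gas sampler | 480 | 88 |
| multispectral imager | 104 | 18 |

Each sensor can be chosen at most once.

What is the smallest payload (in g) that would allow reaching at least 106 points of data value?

Look for the lowest-payload combination reaching 106.
Taking soil-moisture probe gives 122 (≥ 106) for 441 g.
Any bundle with less than 441 g falls short of 106.

441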